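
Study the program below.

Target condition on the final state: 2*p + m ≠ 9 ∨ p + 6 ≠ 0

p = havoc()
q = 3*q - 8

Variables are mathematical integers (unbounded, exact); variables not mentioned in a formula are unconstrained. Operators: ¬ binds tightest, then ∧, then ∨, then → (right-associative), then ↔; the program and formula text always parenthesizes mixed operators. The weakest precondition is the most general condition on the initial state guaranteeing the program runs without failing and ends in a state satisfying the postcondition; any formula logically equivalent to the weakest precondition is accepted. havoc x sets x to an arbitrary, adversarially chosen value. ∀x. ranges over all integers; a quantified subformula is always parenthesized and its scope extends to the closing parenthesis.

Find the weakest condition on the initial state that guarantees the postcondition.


Working backward. After the program, the postcondition 2*p + m ≠ 9 ∨ p + 6 ≠ 0 must hold; in canonical form it is m + 2*p ≠ 9 ∨ p ≠ -6.
Before q := 3*q - 8: m + 2*p ≠ 9 ∨ p ≠ -6
Before havoc p: ∀p_1. (m + 2*p_1 ≠ 9 ∨ p_1 ≠ -6)
Answer: WP = ∀p_1. (m + 2*p_1 ≠ 9 ∨ p_1 ≠ -6)


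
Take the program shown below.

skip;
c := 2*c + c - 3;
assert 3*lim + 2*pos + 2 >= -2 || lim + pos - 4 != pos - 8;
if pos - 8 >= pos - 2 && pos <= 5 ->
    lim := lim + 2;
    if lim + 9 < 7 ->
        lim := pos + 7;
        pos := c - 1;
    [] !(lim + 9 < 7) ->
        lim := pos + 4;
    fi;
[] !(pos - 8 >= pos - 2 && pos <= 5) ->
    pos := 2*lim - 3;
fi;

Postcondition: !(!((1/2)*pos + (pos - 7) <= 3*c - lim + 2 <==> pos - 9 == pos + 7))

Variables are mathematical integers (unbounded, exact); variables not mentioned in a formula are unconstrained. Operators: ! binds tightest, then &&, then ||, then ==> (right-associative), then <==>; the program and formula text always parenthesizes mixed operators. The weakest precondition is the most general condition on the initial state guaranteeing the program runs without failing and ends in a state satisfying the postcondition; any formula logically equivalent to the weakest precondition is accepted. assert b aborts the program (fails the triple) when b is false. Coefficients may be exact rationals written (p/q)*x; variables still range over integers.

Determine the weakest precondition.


Working backward. After the program, the postcondition !(!((1/2)*pos + (pos - 7) <= 3*c - lim + 2 <==> pos - 9 == pos + 7)) must hold; in canonical form it is !(lim + (3/2)*pos <= 3*c + 9).
Then branch requires (lim < -4 ==> (!(pos <= (3/2)*c + 7/2))) && ((!(lim < -4)) ==> (!((5/2)*pos <= 3*c + 5))); else branch requires !(4*lim <= 3*c + 27/2).
Before the if: !(4*lim <= 3*c + 27/2)
Before assert 3*lim + 2*pos + 2 >= -2 || lim + pos - 4 != pos - 8: (3*lim + 2*pos >= -4 || lim != -4) && (!(4*lim <= 3*c + 27/2))
Before c := 2*c + c - 3: (3*lim + 2*pos >= -4 || lim != -4) && (!(4*lim <= 9*c + 9/2))
Before skip: (3*lim + 2*pos >= -4 || lim != -4) && (!(4*lim <= 9*c + 9/2))
Answer: WP = (3*lim + 2*pos >= -4 || lim != -4) && (!(4*lim <= 9*c + 9/2))


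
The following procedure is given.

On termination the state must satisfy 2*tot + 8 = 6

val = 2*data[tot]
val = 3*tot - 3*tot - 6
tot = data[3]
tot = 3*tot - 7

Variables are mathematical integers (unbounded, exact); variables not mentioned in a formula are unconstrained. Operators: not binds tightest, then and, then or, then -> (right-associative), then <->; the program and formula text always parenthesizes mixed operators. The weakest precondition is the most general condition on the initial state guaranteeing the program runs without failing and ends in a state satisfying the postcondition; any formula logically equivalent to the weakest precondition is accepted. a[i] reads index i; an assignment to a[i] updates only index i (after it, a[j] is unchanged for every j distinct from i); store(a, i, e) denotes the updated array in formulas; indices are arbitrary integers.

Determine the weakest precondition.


Working backward. After the program, the postcondition 2*tot + 8 = 6 must hold; in canonical form it is 2*tot = -2.
Before tot := 3*tot - 7: 6*tot = 12
Before tot := data[3]: 6*data[3] = 12
Before val := 3*tot - 3*tot - 6: 6*data[3] = 12
Before val := 2*data[tot]: 6*data[3] = 12
Answer: WP = 6*data[3] = 12


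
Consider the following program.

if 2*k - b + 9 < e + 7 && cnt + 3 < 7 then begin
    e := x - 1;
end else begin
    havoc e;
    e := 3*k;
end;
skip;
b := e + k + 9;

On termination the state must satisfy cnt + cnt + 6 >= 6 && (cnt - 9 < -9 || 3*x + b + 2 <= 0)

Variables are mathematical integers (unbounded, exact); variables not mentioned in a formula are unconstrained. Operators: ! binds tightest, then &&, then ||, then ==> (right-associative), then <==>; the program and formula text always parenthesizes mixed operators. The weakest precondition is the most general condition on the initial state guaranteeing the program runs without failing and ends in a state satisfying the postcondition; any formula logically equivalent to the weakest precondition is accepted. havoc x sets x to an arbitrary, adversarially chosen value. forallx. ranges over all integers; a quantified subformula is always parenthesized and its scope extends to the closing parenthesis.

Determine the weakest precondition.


Working backward. After the program, the postcondition cnt + cnt + 6 >= 6 && (cnt - 9 < -9 || 3*x + b + 2 <= 0) must hold; in canonical form it is 2*cnt >= 0 && (cnt < 0 || b + 3*x <= -2).
Before b := e + k + 9: 2*cnt >= 0 && (cnt < 0 || e + k + 3*x <= -11)
Before skip: 2*cnt >= 0 && (cnt < 0 || e + k + 3*x <= -11)
Then branch requires 2*cnt >= 0 && (cnt < 0 || k + 4*x <= -10); else branch requires 2*cnt >= 0 && (cnt < 0 || 4*k + 3*x <= -11).
Before the if: ((2*k < b + e - 2 && cnt < 4) ==> (2*cnt >= 0 && (cnt < 0 || k + 4*x <= -10))) && ((!(2*k < b + e - 2 && cnt < 4)) ==> (2*cnt >= 0 && (cnt < 0 || 4*k + 3*x <= -11)))
Answer: WP = ((2*k < b + e - 2 && cnt < 4) ==> (2*cnt >= 0 && (cnt < 0 || k + 4*x <= -10))) && ((!(2*k < b + e - 2 && cnt < 4)) ==> (2*cnt >= 0 && (cnt < 0 || 4*k + 3*x <= -11)))


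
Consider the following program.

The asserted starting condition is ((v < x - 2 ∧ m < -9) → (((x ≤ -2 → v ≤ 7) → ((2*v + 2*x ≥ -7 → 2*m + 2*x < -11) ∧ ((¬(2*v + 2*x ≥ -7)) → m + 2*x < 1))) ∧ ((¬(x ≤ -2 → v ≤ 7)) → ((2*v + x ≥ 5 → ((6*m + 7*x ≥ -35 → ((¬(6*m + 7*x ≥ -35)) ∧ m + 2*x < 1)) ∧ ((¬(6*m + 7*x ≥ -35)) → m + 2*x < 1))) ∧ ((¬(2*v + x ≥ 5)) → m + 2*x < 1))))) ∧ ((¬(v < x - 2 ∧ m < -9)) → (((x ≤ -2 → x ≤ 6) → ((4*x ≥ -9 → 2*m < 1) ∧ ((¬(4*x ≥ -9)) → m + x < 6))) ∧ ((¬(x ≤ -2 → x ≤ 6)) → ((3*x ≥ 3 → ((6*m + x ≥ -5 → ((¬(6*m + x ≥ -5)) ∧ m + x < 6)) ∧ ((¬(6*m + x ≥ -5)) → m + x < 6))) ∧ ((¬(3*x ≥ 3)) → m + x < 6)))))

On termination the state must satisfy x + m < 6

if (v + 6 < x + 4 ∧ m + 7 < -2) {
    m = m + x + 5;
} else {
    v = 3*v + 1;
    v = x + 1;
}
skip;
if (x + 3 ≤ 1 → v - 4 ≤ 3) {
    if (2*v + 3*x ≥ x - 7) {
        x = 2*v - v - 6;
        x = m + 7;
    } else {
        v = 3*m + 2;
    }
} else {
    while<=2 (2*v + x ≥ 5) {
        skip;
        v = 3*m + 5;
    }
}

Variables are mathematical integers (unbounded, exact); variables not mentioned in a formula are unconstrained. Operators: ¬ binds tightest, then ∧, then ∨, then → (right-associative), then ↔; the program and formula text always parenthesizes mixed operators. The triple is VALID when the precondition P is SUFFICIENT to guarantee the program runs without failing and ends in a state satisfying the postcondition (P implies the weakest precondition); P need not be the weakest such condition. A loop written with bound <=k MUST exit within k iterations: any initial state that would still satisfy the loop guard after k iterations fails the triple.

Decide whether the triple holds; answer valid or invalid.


Working backward. After the program, the postcondition x + m < 6 must hold; in canonical form it is m + x < 6.
Then branch requires (2*v + 2*x ≥ -7 → 2*m < -1) ∧ ((¬(2*v + 2*x ≥ -7)) → m + x < 6); else branch requires (2*v + x ≥ 5 → ((6*m + x ≥ -5 → ((¬(6*m + x ≥ -5)) ∧ m + x < 6)) ∧ ((¬(6*m + x ≥ -5)) → m + x < 6))) ∧ ((¬(2*v + x ≥ 5)) → m + x < 6).
Before the if: ((x ≤ -2 → v ≤ 7) → ((2*v + 2*x ≥ -7 → 2*m < -1) ∧ ((¬(2*v + 2*x ≥ -7)) → m + x < 6))) ∧ ((¬(x ≤ -2 → v ≤ 7)) → ((2*v + x ≥ 5 → ((6*m + x ≥ -5 → ((¬(6*m + x ≥ -5)) ∧ m + x < 6)) ∧ ((¬(6*m + x ≥ -5)) → m + x < 6))) ∧ ((¬(2*v + x ≥ 5)) → m + x < 6)))
Before skip: ((x ≤ -2 → v ≤ 7) → ((2*v + 2*x ≥ -7 → 2*m < -1) ∧ ((¬(2*v + 2*x ≥ -7)) → m + x < 6))) ∧ ((¬(x ≤ -2 → v ≤ 7)) → ((2*v + x ≥ 5 → ((6*m + x ≥ -5 → ((¬(6*m + x ≥ -5)) ∧ m + x < 6)) ∧ ((¬(6*m + x ≥ -5)) → m + x < 6))) ∧ ((¬(2*v + x ≥ 5)) → m + x < 6)))
Then branch requires ((x ≤ -2 → v ≤ 7) → ((2*v + 2*x ≥ -7 → 2*m + 2*x < -11) ∧ ((¬(2*v + 2*x ≥ -7)) → m + 2*x < 1))) ∧ ((¬(x ≤ -2 → v ≤ 7)) → ((2*v + x ≥ 5 → ((6*m + 7*x ≥ -35 → ((¬(6*m + 7*x ≥ -35)) ∧ m + 2*x < 1)) ∧ ((¬(6*m + 7*x ≥ -35)) → m + 2*x < 1))) ∧ ((¬(2*v + x ≥ 5)) → m + 2*x < 1))); else branch requires ((x ≤ -2 → x ≤ 6) → ((4*x ≥ -9 → 2*m < -1) ∧ ((¬(4*x ≥ -9)) → m + x < 6))) ∧ ((¬(x ≤ -2 → x ≤ 6)) → ((3*x ≥ 3 → ((6*m + x ≥ -5 → ((¬(6*m + x ≥ -5)) ∧ m + x < 6)) ∧ ((¬(6*m + x ≥ -5)) → m + x < 6))) ∧ ((¬(3*x ≥ 3)) → m + x < 6))).
Before the if: ((v < x - 2 ∧ m < -9) → (((x ≤ -2 → v ≤ 7) → ((2*v + 2*x ≥ -7 → 2*m + 2*x < -11) ∧ ((¬(2*v + 2*x ≥ -7)) → m + 2*x < 1))) ∧ ((¬(x ≤ -2 → v ≤ 7)) → ((2*v + x ≥ 5 → ((6*m + 7*x ≥ -35 → ((¬(6*m + 7*x ≥ -35)) ∧ m + 2*x < 1)) ∧ ((¬(6*m + 7*x ≥ -35)) → m + 2*x < 1))) ∧ ((¬(2*v + x ≥ 5)) → m + 2*x < 1))))) ∧ ((¬(v < x - 2 ∧ m < -9)) → (((x ≤ -2 → x ≤ 6) → ((4*x ≥ -9 → 2*m < -1) ∧ ((¬(4*x ≥ -9)) → m + x < 6))) ∧ ((¬(x ≤ -2 → x ≤ 6)) → ((3*x ≥ 3 → ((6*m + x ≥ -5 → ((¬(6*m + x ≥ -5)) ∧ m + x < 6)) ∧ ((¬(6*m + x ≥ -5)) → m + x < 6))) ∧ ((¬(3*x ≥ 3)) → m + x < 6)))))
The weakest precondition is ((v < x - 2 ∧ m < -9) → (((x ≤ -2 → v ≤ 7) → ((2*v + 2*x ≥ -7 → 2*m + 2*x < -11) ∧ ((¬(2*v + 2*x ≥ -7)) → m + 2*x < 1))) ∧ ((¬(x ≤ -2 → v ≤ 7)) → ((2*v + x ≥ 5 → ((6*m + 7*x ≥ -35 → ((¬(6*m + 7*x ≥ -35)) ∧ m + 2*x < 1)) ∧ ((¬(6*m + 7*x ≥ -35)) → m + 2*x < 1))) ∧ ((¬(2*v + x ≥ 5)) → m + 2*x < 1))))) ∧ ((¬(v < x - 2 ∧ m < -9)) → (((x ≤ -2 → x ≤ 6) → ((4*x ≥ -9 → 2*m < -1) ∧ ((¬(4*x ≥ -9)) → m + x < 6))) ∧ ((¬(x ≤ -2 → x ≤ 6)) → ((3*x ≥ 3 → ((6*m + x ≥ -5 → ((¬(6*m + x ≥ -5)) ∧ m + x < 6)) ∧ ((¬(6*m + x ≥ -5)) → m + x < 6))) ∧ ((¬(3*x ≥ 3)) → m + x < 6))))).
Check whether ((v < x - 2 ∧ m < -9) → (((x ≤ -2 → v ≤ 7) → ((2*v + 2*x ≥ -7 → 2*m + 2*x < -11) ∧ ((¬(2*v + 2*x ≥ -7)) → m + 2*x < 1))) ∧ ((¬(x ≤ -2 → v ≤ 7)) → ((2*v + x ≥ 5 → ((6*m + 7*x ≥ -35 → ((¬(6*m + 7*x ≥ -35)) ∧ m + 2*x < 1)) ∧ ((¬(6*m + 7*x ≥ -35)) → m + 2*x < 1))) ∧ ((¬(2*v + x ≥ 5)) → m + 2*x < 1))))) ∧ ((¬(v < x - 2 ∧ m < -9)) → (((x ≤ -2 → x ≤ 6) → ((4*x ≥ -9 → 2*m < 1) ∧ ((¬(4*x ≥ -9)) → m + x < 6))) ∧ ((¬(x ≤ -2 → x ≤ 6)) → ((3*x ≥ 3 → ((6*m + x ≥ -5 → ((¬(6*m + x ≥ -5)) ∧ m + x < 6)) ∧ ((¬(6*m + x ≥ -5)) → m + x < 6))) ∧ ((¬(3*x ≥ 3)) → m + x < 6))))) implies it.
Countermodel: at the initial state m = 0, v = -4, x = 0, the precondition holds but the weakest precondition fails.
Answer: invalid


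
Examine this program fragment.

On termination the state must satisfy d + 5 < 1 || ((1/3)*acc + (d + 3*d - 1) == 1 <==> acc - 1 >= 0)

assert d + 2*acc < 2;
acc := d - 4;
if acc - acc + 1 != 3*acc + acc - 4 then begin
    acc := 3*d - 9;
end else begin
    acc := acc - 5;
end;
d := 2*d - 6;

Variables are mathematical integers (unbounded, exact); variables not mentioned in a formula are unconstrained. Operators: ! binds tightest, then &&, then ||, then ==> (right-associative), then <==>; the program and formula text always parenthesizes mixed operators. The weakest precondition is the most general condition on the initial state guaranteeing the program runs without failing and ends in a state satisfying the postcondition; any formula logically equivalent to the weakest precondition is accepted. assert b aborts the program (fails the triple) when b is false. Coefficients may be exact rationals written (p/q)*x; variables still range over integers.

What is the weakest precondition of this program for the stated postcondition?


Working backward. After the program, the postcondition d + 5 < 1 || ((1/3)*acc + (d + 3*d - 1) == 1 <==> acc - 1 >= 0) must hold; in canonical form it is d < -4 || ((1/3)*acc + 4*d == 2 <==> acc >= 1).
Before d := 2*d - 6: 2*d < 2 || ((1/3)*acc + 8*d == 26 <==> acc >= 1)
Then branch requires 2*d < 2 || (9*d == 29 <==> 3*d >= 10); else branch requires 2*d < 2 || ((1/3)*acc + 8*d == 83/3 <==> acc >= 6).
Before the if: (4*acc != 5 ==> (2*d < 2 || (9*d == 29 <==> 3*d >= 10))) && ((!(4*acc != 5)) ==> (2*d < 2 || ((1/3)*acc + 8*d == 83/3 <==> acc >= 6)))
Before acc := d - 4: (4*d != 21 ==> (2*d < 2 || (9*d == 29 <==> 3*d >= 10))) && ((!(4*d != 21)) ==> (2*d < 2 || ((25/3)*d == 29 <==> d >= 10)))
Before assert d + 2*acc < 2: 2*acc + d < 2 && (4*d != 21 ==> (2*d < 2 || (9*d == 29 <==> 3*d >= 10))) && ((!(4*d != 21)) ==> (2*d < 2 || ((25/3)*d == 29 <==> d >= 10)))
Answer: WP = 2*acc + d < 2 && (4*d != 21 ==> (2*d < 2 || (9*d == 29 <==> 3*d >= 10))) && ((!(4*d != 21)) ==> (2*d < 2 || ((25/3)*d == 29 <==> d >= 10)))


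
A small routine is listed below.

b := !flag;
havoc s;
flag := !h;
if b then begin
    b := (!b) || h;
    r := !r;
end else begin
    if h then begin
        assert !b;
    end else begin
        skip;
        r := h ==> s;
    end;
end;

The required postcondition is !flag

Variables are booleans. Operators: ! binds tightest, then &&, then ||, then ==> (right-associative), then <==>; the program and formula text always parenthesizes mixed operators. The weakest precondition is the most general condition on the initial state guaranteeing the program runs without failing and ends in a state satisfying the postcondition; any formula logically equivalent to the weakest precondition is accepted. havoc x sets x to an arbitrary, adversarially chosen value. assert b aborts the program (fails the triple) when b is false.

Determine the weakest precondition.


Working backward. After the program, !flag must hold.
Then branch requires !flag; else branch requires (h ==> ((!b) && (!flag))) && ((!h) ==> (!flag)).
Before the if: (b ==> (!flag)) && ((!b) ==> ((h ==> ((!b) && (!flag))) && ((!h) ==> (!flag))))
Before flag := !h: (b ==> h) && ((!b) ==> ((h ==> ((!b) && h)) && ((!h) ==> h)))
Before havoc s: (b ==> h) && ((!b) ==> ((h ==> ((!b) && h)) && ((!h) ==> h)))
Before b := !flag: ((!flag) ==> h) && (flag ==> ((h ==> (flag && h)) && ((!h) ==> h)))
Answer: WP = ((!flag) ==> h) && (flag ==> ((h ==> (flag && h)) && ((!h) ==> h)))


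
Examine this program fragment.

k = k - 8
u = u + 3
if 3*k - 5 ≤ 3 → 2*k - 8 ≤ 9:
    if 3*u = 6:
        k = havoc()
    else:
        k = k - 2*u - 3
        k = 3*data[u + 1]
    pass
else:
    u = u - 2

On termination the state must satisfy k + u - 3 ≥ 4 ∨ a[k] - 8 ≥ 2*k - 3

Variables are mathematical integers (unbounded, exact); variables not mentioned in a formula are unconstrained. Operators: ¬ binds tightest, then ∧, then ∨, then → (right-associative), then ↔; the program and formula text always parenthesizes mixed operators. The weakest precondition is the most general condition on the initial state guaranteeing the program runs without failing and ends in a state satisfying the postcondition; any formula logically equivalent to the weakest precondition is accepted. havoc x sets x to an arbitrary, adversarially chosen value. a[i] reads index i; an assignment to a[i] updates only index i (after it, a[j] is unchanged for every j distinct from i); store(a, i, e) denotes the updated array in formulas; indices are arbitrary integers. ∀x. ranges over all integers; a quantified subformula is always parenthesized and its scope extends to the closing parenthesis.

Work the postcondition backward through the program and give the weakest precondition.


Working backward. After the program, the postcondition k + u - 3 ≥ 4 ∨ a[k] - 8 ≥ 2*k - 3 must hold; in canonical form it is k + u ≥ 7 ∨ a[k] ≥ 2*k + 5.
Then branch requires (3*u = 6 → (∀k_1. (k_1 + u ≥ 7 ∨ a[k_1] ≥ 2*k_1 + 5))) ∧ ((¬(3*u = 6)) → (3*data[u + 1] + u ≥ 7 ∨ a[3*data[u + 1]] ≥ 6*data[u + 1] + 5)); else branch requires k + u ≥ 9 ∨ a[k] ≥ 2*k + 5.
Before the if: ((3*k ≤ 8 → 2*k ≤ 17) → ((3*u = 6 → (∀k_1. (k_1 + u ≥ 7 ∨ a[k_1] ≥ 2*k_1 + 5))) ∧ ((¬(3*u = 6)) → (3*data[u + 1] + u ≥ 7 ∨ a[3*data[u + 1]] ≥ 6*data[u + 1] + 5)))) ∧ ((¬(3*k ≤ 8 → 2*k ≤ 17)) → (k + u ≥ 9 ∨ a[k] ≥ 2*k + 5))
Before u := u + 3: ((3*k ≤ 8 → 2*k ≤ 17) → ((3*u = -3 → (∀k_1. (k_1 + u ≥ 4 ∨ a[k_1] ≥ 2*k_1 + 5))) ∧ ((¬(3*u = -3)) → (3*data[u + 4] + u ≥ 4 ∨ a[3*data[u + 4]] ≥ 6*data[u + 4] + 5)))) ∧ ((¬(3*k ≤ 8 → 2*k ≤ 17)) → (k + u ≥ 6 ∨ a[k] ≥ 2*k + 5))
Before k := k - 8: ((3*k ≤ 32 → 2*k ≤ 33) → ((3*u = -3 → (∀k_1. (k_1 + u ≥ 4 ∨ a[k_1] ≥ 2*k_1 + 5))) ∧ ((¬(3*u = -3)) → (3*data[u + 4] + u ≥ 4 ∨ a[3*data[u + 4]] ≥ 6*data[u + 4] + 5)))) ∧ ((¬(3*k ≤ 32 → 2*k ≤ 33)) → (k + u ≥ 14 ∨ a[k - 8] ≥ 2*k - 11))
Answer: WP = ((3*k ≤ 32 → 2*k ≤ 33) → ((3*u = -3 → (∀k_1. (k_1 + u ≥ 4 ∨ a[k_1] ≥ 2*k_1 + 5))) ∧ ((¬(3*u = -3)) → (3*data[u + 4] + u ≥ 4 ∨ a[3*data[u + 4]] ≥ 6*data[u + 4] + 5)))) ∧ ((¬(3*k ≤ 32 → 2*k ≤ 33)) → (k + u ≥ 14 ∨ a[k - 8] ≥ 2*k - 11))


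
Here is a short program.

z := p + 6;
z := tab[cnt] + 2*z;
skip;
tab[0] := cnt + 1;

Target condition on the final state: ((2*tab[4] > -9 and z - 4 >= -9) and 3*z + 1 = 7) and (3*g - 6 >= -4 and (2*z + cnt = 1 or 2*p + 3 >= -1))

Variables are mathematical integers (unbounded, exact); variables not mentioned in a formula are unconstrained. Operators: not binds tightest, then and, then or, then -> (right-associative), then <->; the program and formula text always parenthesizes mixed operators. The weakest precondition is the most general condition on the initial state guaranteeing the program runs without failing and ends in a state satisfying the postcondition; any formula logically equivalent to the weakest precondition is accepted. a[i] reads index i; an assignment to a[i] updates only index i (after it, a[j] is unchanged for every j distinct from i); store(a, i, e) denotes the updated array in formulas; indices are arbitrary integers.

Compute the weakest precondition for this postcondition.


Working backward. After the program, the postcondition ((2*tab[4] > -9 and z - 4 >= -9) and 3*z + 1 = 7) and (3*g - 6 >= -4 and (2*z + cnt = 1 or 2*p + 3 >= -1)) must hold; in canonical form it is 2*tab[4] > -9 and z >= -5 and 3*z = 6 and 3*g >= 2 and (cnt + 2*z = 1 or 2*p >= -4).
Before tab[0] := cnt + 1: 2*tab[4] > -9 and z >= -5 and 3*z = 6 and 3*g >= 2 and (cnt + 2*z = 1 or 2*p >= -4)
Before skip: 2*tab[4] > -9 and z >= -5 and 3*z = 6 and 3*g >= 2 and (cnt + 2*z = 1 or 2*p >= -4)
Before z := tab[cnt] + 2*z: 2*tab[4] > -9 and tab[cnt] + 2*z >= -5 and 3*tab[cnt] + 6*z = 6 and 3*g >= 2 and (2*tab[cnt] + cnt + 4*z = 1 or 2*p >= -4)
Before z := p + 6: 2*tab[4] > -9 and tab[cnt] + 2*p >= -17 and 3*tab[cnt] + 6*p = -30 and 3*g >= 2 and (2*tab[cnt] + cnt + 4*p = -23 or 2*p >= -4)
Answer: WP = 2*tab[4] > -9 and tab[cnt] + 2*p >= -17 and 3*tab[cnt] + 6*p = -30 and 3*g >= 2 and (2*tab[cnt] + cnt + 4*p = -23 or 2*p >= -4)


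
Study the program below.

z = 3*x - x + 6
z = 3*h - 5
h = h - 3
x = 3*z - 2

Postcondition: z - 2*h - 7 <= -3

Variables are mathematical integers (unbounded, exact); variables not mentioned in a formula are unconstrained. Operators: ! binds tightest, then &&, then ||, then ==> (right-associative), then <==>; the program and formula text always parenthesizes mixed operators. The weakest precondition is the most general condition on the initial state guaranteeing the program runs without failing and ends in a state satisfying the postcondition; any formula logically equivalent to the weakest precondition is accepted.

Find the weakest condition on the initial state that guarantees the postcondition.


Working backward. After the program, the postcondition z - 2*h - 7 <= -3 must hold; in canonical form it is z <= 2*h + 4.
Before x := 3*z - 2: z <= 2*h + 4
Before h := h - 3: z <= 2*h - 2
Before z := 3*h - 5: h <= 3
Before z := 3*x - x + 6: h <= 3
Answer: WP = h <= 3


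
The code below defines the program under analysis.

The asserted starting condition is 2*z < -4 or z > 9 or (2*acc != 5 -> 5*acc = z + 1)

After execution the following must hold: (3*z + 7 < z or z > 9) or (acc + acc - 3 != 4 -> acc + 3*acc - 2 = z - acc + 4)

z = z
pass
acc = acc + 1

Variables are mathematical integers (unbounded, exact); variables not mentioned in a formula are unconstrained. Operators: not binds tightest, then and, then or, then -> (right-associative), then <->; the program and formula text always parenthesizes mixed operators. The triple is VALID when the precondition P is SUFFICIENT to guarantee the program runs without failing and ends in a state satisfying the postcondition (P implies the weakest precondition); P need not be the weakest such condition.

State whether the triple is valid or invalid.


Working backward. After the program, the postcondition (3*z + 7 < z or z > 9) or (acc + acc - 3 != 4 -> acc + 3*acc - 2 = z - acc + 4) must hold; in canonical form it is 2*z < -7 or z > 9 or (2*acc != 7 -> 5*acc = z + 6).
Before acc := acc + 1: 2*z < -7 or z > 9 or (2*acc != 5 -> 5*acc = z + 1)
Before skip: 2*z < -7 or z > 9 or (2*acc != 5 -> 5*acc = z + 1)
Before z := z: 2*z < -7 or z > 9 or (2*acc != 5 -> 5*acc = z + 1)
The weakest precondition is 2*z < -7 or z > 9 or (2*acc != 5 -> 5*acc = z + 1).
Check whether 2*z < -4 or z > 9 or (2*acc != 5 -> 5*acc = z + 1) implies it.
Countermodel: at the initial state acc = -1, z = -3, the precondition holds but the weakest precondition fails.
Answer: invalid


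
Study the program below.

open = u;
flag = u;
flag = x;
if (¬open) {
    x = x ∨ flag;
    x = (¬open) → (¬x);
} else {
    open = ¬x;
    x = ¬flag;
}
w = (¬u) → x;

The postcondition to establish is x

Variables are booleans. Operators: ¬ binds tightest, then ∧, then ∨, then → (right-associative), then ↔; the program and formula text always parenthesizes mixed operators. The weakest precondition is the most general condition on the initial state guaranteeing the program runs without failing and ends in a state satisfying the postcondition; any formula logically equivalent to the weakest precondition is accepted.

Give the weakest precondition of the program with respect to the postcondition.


Working backward. After the program, x must hold.
Before w := (¬u) → x: x
Then branch requires (¬open) → (¬(x ∨ flag)); else branch requires ¬flag.
Before the if: ((¬open) → ((¬open) → (¬(x ∨ flag)))) ∧ (open → (¬flag))
Before flag := x: ((¬open) → ((¬open) → (¬x))) ∧ (open → (¬x))
Before flag := u: ((¬open) → ((¬open) → (¬x))) ∧ (open → (¬x))
Before open := u: ((¬u) → ((¬u) → (¬x))) ∧ (u → (¬x))
Answer: WP = ((¬u) → ((¬u) → (¬x))) ∧ (u → (¬x))


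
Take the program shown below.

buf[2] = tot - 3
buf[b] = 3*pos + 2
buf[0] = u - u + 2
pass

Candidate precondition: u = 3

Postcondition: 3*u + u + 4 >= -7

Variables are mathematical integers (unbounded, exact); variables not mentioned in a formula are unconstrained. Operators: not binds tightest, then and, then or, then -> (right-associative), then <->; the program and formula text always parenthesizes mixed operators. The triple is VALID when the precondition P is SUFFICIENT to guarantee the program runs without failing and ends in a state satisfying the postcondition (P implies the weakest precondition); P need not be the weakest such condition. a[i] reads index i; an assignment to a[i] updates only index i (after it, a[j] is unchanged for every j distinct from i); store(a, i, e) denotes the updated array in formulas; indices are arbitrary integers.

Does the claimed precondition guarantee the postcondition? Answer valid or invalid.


Working backward. After the program, the postcondition 3*u + u + 4 >= -7 must hold; in canonical form it is 4*u >= -11.
Before skip: 4*u >= -11
Before buf[0] := u - u + 2: 4*u >= -11
Before buf[b] := 3*pos + 2: 4*u >= -11
Before buf[2] := tot - 3: 4*u >= -11
The weakest precondition is 4*u >= -11.
Check whether u = 3 implies it.
Every state satisfying the precondition satisfies the weakest precondition: the implication holds.
Answer: valid


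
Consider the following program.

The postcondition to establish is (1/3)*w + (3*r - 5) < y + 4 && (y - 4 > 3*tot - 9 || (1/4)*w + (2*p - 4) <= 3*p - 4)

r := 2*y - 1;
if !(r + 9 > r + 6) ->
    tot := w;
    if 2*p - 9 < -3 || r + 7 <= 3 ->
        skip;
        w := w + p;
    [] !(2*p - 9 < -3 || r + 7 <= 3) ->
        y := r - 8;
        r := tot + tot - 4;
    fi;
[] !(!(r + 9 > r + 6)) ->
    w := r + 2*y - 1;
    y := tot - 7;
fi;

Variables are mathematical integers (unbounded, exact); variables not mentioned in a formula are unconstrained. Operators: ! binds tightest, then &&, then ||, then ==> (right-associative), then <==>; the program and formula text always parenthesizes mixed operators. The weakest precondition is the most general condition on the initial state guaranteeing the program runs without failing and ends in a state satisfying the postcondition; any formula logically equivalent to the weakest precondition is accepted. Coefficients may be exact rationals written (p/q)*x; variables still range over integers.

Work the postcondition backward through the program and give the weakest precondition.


Working backward. After the program, the postcondition (1/3)*w + (3*r - 5) < y + 4 && (y - 4 > 3*tot - 9 || (1/4)*w + (2*p - 4) <= 3*p - 4) must hold; in canonical form it is 3*r + (1/3)*w < y + 9 && (y > 3*tot - 5 || (1/4)*w <= p).
Then branch requires ((2*p < 6 || r <= -4) ==> ((1/3)*p + 3*r + (1/3)*w < y + 9 && (y > 3*w - 5 || (1/4)*w <= (3/4)*p))) && ((!(2*p < 6 || r <= -4)) ==> ((19/3)*w < r + 13 && (r > 3*w + 3 || (1/4)*w <= p))); else branch requires (10/3)*r + (2/3)*y < tot + 7/3 && (2*tot < -2 || (1/4)*r + (1/2)*y <= p + 1/4).
Before the if: (10/3)*r + (2/3)*y < tot + 7/3 && (2*tot < -2 || (1/4)*r + (1/2)*y <= p + 1/4)
Before r := 2*y - 1: (22/3)*y < tot + 17/3 && (2*tot < -2 || y <= p + 1/2)
Answer: WP = (22/3)*y < tot + 17/3 && (2*tot < -2 || y <= p + 1/2)


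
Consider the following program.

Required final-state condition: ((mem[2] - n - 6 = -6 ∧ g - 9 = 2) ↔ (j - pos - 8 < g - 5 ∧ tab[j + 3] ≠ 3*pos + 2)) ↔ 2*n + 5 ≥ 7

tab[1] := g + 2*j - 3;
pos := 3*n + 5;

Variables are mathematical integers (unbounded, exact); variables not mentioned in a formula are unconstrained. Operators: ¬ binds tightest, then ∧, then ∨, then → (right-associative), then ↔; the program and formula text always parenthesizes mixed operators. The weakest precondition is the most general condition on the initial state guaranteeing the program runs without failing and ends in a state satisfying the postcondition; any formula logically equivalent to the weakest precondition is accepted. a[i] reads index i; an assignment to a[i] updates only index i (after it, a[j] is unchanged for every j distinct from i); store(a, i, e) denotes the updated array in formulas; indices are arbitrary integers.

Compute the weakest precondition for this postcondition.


Working backward. After the program, the postcondition ((mem[2] - n - 6 = -6 ∧ g - 9 = 2) ↔ (j - pos - 8 < g - 5 ∧ tab[j + 3] ≠ 3*pos + 2)) ↔ 2*n + 5 ≥ 7 must hold; in canonical form it is ((mem[2] = n ∧ g = 11) ↔ (j < g + pos + 3 ∧ tab[j + 3] ≠ 3*pos + 2)) ↔ 2*n ≥ 2.
Before pos := 3*n + 5: ((mem[2] = n ∧ g = 11) ↔ (j < g + 3*n + 8 ∧ tab[j + 3] ≠ 9*n + 17)) ↔ 2*n ≥ 2
Before tab[1] := g + 2*j - 3: ((mem[2] = n ∧ g = 11) ↔ (j < g + 3*n + 8 ∧ store(tab, 1, g + 2*j - 3)[j + 3] ≠ 9*n + 17)) ↔ 2*n ≥ 2
Answer: WP = ((mem[2] = n ∧ g = 11) ↔ (j < g + 3*n + 8 ∧ store(tab, 1, g + 2*j - 3)[j + 3] ≠ 9*n + 17)) ↔ 2*n ≥ 2


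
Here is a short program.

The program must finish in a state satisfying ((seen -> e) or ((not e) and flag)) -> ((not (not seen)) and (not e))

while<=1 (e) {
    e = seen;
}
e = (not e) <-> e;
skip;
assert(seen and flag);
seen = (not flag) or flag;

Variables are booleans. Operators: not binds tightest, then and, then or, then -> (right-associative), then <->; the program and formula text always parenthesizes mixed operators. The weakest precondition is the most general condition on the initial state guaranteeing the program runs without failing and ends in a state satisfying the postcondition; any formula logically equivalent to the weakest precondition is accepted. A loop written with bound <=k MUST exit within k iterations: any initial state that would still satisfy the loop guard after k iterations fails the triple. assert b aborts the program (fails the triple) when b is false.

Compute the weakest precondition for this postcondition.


Working backward. After the program, the postcondition ((seen -> e) or ((not e) and flag)) -> ((not (not seen)) and (not e)) must hold; in canonical form it is ((seen -> e) or ((not e) and flag)) -> (seen and (not e)).
Before seen := (not flag) or flag: (e or ((not e) and flag)) -> (not e)
Before assert seen and flag: seen and flag and ((e or ((not e) and flag)) -> (not e))
Before skip: seen and flag and ((e or ((not e) and flag)) -> (not e))
Before e := (not e) <-> e: seen and flag and ((((not e) <-> e) or ((not ((not e) <-> e)) and flag)) -> (not ((not e) <-> e)))
Before the loop (bound <=1), unroll the exhaustion recursion (WP_0 = exit-now case; WP_j = one more guarded iteration, up to j = 1):
  WP_0: (not e) and seen and flag and ((((not e) <-> e) or ((not ((not e) <-> e)) and flag)) -> (not ((not e) <-> e)))
  WP_1: (not e) and ((not e) -> (seen and flag and ((((not e) <-> e) or ((not ((not e) <-> e)) and flag)) -> (not ((not e) <-> e)))))
So before the loop: (not e) and ((not e) -> (seen and flag and ((((not e) <-> e) or ((not ((not e) <-> e)) and flag)) -> (not ((not e) <-> e)))))
Answer: WP = (not e) and ((not e) -> (seen and flag and ((((not e) <-> e) or ((not ((not e) <-> e)) and flag)) -> (not ((not e) <-> e)))))


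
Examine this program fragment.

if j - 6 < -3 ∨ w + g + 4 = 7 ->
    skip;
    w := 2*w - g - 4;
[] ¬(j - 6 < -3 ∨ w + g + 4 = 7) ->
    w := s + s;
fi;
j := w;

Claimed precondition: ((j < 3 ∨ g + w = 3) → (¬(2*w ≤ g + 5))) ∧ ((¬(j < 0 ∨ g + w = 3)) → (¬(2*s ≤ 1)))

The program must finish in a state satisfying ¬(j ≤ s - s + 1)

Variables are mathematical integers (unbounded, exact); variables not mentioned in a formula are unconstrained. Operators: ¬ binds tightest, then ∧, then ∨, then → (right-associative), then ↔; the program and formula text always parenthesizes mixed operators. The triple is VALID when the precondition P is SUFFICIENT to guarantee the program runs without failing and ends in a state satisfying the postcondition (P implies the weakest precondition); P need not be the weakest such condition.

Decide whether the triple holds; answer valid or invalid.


Working backward. After the program, the postcondition ¬(j ≤ s - s + 1) must hold; in canonical form it is ¬(j ≤ 1).
Before j := w: ¬(w ≤ 1)
Then branch requires ¬(2*w ≤ g + 5); else branch requires ¬(2*s ≤ 1).
Before the if: ((j < 3 ∨ g + w = 3) → (¬(2*w ≤ g + 5))) ∧ ((¬(j < 3 ∨ g + w = 3)) → (¬(2*s ≤ 1)))
The weakest precondition is ((j < 3 ∨ g + w = 3) → (¬(2*w ≤ g + 5))) ∧ ((¬(j < 3 ∨ g + w = 3)) → (¬(2*s ≤ 1))).
Check whether ((j < 3 ∨ g + w = 3) → (¬(2*w ≤ g + 5))) ∧ ((¬(j < 0 ∨ g + w = 3)) → (¬(2*s ≤ 1))) implies it.
Every state satisfying the precondition satisfies the weakest precondition: the implication holds.
Answer: valid


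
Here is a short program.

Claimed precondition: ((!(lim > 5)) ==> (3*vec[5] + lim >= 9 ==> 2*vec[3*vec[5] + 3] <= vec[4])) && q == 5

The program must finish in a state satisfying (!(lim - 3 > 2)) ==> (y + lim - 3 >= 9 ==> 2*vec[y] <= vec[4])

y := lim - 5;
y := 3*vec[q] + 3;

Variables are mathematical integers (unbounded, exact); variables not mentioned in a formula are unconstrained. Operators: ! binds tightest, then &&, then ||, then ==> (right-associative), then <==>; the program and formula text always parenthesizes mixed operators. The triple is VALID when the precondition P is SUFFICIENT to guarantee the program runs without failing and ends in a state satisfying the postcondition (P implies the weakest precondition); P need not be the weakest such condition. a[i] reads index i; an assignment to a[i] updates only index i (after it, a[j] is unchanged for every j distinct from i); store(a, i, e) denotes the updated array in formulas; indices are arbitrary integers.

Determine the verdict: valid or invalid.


Working backward. After the program, the postcondition (!(lim - 3 > 2)) ==> (y + lim - 3 >= 9 ==> 2*vec[y] <= vec[4]) must hold; in canonical form it is (!(lim > 5)) ==> (lim + y >= 12 ==> 2*vec[y] <= vec[4]).
Before y := 3*vec[q] + 3: (!(lim > 5)) ==> (3*vec[q] + lim >= 9 ==> 2*vec[3*vec[q] + 3] <= vec[4])
Before y := lim - 5: (!(lim > 5)) ==> (3*vec[q] + lim >= 9 ==> 2*vec[3*vec[q] + 3] <= vec[4])
The weakest precondition is (!(lim > 5)) ==> (3*vec[q] + lim >= 9 ==> 2*vec[3*vec[q] + 3] <= vec[4]).
Check whether ((!(lim > 5)) ==> (3*vec[5] + lim >= 9 ==> 2*vec[3*vec[5] + 3] <= vec[4])) && q == 5 implies it.
Every state satisfying the precondition satisfies the weakest precondition: the implication holds.
Answer: valid


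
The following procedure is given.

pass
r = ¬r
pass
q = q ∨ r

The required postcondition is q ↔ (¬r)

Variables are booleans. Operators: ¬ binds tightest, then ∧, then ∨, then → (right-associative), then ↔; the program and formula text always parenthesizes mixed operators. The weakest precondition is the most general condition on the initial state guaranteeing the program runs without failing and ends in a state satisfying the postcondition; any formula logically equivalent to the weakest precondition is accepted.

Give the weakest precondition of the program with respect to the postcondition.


Working backward. After the program, q ↔ (¬r) must hold.
Before q := q ∨ r: (q ∨ r) ↔ (¬r)
Before skip: (q ∨ r) ↔ (¬r)
Before r := ¬r: (q ∨ (¬r)) ↔ r
Before skip: (q ∨ (¬r)) ↔ r
Answer: WP = (q ∨ (¬r)) ↔ r


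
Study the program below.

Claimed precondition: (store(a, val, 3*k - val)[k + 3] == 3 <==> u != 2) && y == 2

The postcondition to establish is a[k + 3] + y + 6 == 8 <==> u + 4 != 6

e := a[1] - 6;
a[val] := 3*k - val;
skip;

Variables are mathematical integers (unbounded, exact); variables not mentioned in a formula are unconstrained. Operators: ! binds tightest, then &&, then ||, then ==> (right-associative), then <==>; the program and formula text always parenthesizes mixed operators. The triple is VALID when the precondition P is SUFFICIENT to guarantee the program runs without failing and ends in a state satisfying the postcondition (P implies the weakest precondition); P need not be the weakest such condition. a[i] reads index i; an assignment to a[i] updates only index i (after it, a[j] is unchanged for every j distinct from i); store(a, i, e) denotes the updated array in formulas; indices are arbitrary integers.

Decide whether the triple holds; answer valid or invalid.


Working backward. After the program, the postcondition a[k + 3] + y + 6 == 8 <==> u + 4 != 6 must hold; in canonical form it is a[k + 3] + y == 2 <==> u != 2.
Before skip: a[k + 3] + y == 2 <==> u != 2
Before a[val] := 3*k - val: store(a, val, 3*k - val)[k + 3] + y == 2 <==> u != 2
Before e := a[1] - 6: store(a, val, 3*k - val)[k + 3] + y == 2 <==> u != 2
The weakest precondition is store(a, val, 3*k - val)[k + 3] + y == 2 <==> u != 2.
Check whether (store(a, val, 3*k - val)[k + 3] == 3 <==> u != 2) && y == 2 implies it.
Countermodel: at the initial state a = {[-15215] = 2, [7043] = 3, elsewhere 2}, k = 7040, u = 3, val = -15215, y = 2, the precondition holds but the weakest precondition fails.
Answer: invalid


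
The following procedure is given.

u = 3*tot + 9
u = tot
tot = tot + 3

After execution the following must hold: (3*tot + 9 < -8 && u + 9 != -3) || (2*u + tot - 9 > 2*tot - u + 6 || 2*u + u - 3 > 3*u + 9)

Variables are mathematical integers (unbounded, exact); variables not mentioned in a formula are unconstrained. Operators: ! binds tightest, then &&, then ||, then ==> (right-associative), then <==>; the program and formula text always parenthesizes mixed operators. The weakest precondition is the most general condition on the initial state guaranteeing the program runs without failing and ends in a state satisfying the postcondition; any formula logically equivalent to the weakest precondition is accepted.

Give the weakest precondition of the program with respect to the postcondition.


Working backward. After the program, the postcondition (3*tot + 9 < -8 && u + 9 != -3) || (2*u + tot - 9 > 2*tot - u + 6 || 2*u + u - 3 > 3*u + 9) must hold; in canonical form it is (3*tot < -17 && u != -12) || 3*u > tot + 15.
Before tot := tot + 3: (3*tot < -26 && u != -12) || 3*u > tot + 18
Before u := tot: (3*tot < -26 && tot != -12) || 2*tot > 18
Before u := 3*tot + 9: (3*tot < -26 && tot != -12) || 2*tot > 18
Answer: WP = (3*tot < -26 && tot != -12) || 2*tot > 18


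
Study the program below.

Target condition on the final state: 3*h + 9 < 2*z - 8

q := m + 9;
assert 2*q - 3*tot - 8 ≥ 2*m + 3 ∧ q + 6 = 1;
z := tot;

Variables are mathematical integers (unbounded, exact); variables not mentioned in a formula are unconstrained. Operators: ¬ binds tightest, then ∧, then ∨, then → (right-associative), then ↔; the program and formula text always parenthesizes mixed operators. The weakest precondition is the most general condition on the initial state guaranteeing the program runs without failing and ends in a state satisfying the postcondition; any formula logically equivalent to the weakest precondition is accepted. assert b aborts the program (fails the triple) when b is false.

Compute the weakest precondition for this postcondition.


Working backward. After the program, the postcondition 3*h + 9 < 2*z - 8 must hold; in canonical form it is 3*h < 2*z - 17.
Before z := tot: 3*h < 2*tot - 17
Before assert 2*q - 3*tot - 8 ≥ 2*m + 3 ∧ q + 6 = 1: 2*q ≥ 2*m + 3*tot + 11 ∧ q = -5 ∧ 3*h < 2*tot - 17
Before q := m + 9: 3*tot ≤ 7 ∧ m = -14 ∧ 3*h < 2*tot - 17
Answer: WP = 3*tot ≤ 7 ∧ m = -14 ∧ 3*h < 2*tot - 17


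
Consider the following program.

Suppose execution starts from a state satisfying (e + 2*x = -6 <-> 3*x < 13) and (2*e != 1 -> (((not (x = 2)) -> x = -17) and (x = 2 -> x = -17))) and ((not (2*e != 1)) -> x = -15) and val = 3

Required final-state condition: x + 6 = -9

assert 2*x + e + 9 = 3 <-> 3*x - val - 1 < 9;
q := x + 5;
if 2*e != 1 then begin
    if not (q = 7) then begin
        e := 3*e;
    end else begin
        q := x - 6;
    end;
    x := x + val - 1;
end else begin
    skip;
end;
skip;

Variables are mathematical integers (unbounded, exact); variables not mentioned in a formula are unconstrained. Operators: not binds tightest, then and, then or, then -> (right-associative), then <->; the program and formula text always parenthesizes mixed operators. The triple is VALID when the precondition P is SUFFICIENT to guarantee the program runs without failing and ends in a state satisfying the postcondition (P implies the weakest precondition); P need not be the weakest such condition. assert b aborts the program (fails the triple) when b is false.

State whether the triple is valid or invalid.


Working backward. After the program, the postcondition x + 6 = -9 must hold; in canonical form it is x = -15.
Before skip: x = -15
Then branch requires ((not (q = 7)) -> val + x = -14) and (q = 7 -> val + x = -14); else branch requires x = -15.
Before the if: (2*e != 1 -> (((not (q = 7)) -> val + x = -14) and (q = 7 -> val + x = -14))) and ((not (2*e != 1)) -> x = -15)
Before q := x + 5: (2*e != 1 -> (((not (x = 2)) -> val + x = -14) and (x = 2 -> val + x = -14))) and ((not (2*e != 1)) -> x = -15)
Before assert 2*x + e + 9 = 3 <-> 3*x - val - 1 < 9: (e + 2*x = -6 <-> 3*x < val + 10) and (2*e != 1 -> (((not (x = 2)) -> val + x = -14) and (x = 2 -> val + x = -14))) and ((not (2*e != 1)) -> x = -15)
The weakest precondition is (e + 2*x = -6 <-> 3*x < val + 10) and (2*e != 1 -> (((not (x = 2)) -> val + x = -14) and (x = 2 -> val + x = -14))) and ((not (2*e != 1)) -> x = -15).
Check whether (e + 2*x = -6 <-> 3*x < 13) and (2*e != 1 -> (((not (x = 2)) -> x = -17) and (x = 2 -> x = -17))) and ((not (2*e != 1)) -> x = -15) and val = 3 implies it.
Every state satisfying the precondition satisfies the weakest precondition: the implication holds.
Answer: valid
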